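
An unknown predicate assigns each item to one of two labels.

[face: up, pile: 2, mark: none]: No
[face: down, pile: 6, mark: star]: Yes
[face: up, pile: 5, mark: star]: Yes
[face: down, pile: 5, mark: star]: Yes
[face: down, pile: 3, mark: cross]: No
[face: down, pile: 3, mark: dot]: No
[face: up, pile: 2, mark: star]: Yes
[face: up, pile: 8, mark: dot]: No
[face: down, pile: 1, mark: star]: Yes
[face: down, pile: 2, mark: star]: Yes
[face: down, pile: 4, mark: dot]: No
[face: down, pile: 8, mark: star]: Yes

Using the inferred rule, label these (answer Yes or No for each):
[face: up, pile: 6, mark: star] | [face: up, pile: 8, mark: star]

Every 'Yes' example satisfies: mark is star. None of the 'No' examples do.
[face: up, pile: 6, mark: star] → mark is star → Yes. [face: up, pile: 8, mark: star] → mark is star → Yes.

Yes, Yes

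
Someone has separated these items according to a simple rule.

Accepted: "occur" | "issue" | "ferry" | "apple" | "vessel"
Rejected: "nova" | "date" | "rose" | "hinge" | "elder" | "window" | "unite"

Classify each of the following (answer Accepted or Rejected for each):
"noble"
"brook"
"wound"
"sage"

Checking candidate rules against both groups, what survives is: has a double letter.
"noble": no doubled letter — doesn't match, so Rejected. "brook": 'oo' doubled — meets the rule, so Accepted. "wound": no doubled letter — doesn't match, so Rejected. "sage": no doubled letter — doesn't match, so Rejected.

Rejected, Accepted, Rejected, Rejected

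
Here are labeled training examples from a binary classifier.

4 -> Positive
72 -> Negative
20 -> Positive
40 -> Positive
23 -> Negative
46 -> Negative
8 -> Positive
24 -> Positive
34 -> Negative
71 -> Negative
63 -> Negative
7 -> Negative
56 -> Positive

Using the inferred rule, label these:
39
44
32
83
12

'Positive' ⟺ multiple of 4 AND at most 56.
Negative: 39, since 39 = 4·9 + 3, 39 ≤ 56. Positive: 44, since 44 = 4·11, 44 ≤ 56. Positive: 32, since 32 = 4·8, 32 ≤ 56. Negative: 83, since 83 = 4·20 + 3, 83 > 56. Positive: 12, since 12 = 4·3, 12 ≤ 56.

Negative, Positive, Positive, Negative, Positive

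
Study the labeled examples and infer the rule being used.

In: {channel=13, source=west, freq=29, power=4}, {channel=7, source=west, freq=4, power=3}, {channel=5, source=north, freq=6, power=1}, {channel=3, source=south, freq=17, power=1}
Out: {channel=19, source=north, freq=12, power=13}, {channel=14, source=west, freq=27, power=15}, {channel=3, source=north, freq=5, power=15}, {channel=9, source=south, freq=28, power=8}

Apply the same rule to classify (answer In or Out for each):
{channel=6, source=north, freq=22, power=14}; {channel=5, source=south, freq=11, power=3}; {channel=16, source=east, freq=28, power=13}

Every 'In' example satisfies: power ≤ 4. None of the 'Out' examples do.
Out: {channel=6, source=north, freq=22, power=14}, since power = 14. In: {channel=5, source=south, freq=11, power=3}, since power = 3. Out: {channel=16, source=east, freq=28, power=13}, since power = 13.

Out, In, Out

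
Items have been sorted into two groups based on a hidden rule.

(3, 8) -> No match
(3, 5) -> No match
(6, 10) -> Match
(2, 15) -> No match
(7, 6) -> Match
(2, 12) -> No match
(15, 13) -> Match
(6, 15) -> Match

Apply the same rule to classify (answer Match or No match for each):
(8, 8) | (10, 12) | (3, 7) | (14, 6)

Match, Match, No match, Match

'Match' ⟺ first ≥ 5.
Match: (8, 8), since first 8.
Match: (10, 12), since first 10.
No match: (3, 7), since first 3.
Match: (14, 6), since first 14.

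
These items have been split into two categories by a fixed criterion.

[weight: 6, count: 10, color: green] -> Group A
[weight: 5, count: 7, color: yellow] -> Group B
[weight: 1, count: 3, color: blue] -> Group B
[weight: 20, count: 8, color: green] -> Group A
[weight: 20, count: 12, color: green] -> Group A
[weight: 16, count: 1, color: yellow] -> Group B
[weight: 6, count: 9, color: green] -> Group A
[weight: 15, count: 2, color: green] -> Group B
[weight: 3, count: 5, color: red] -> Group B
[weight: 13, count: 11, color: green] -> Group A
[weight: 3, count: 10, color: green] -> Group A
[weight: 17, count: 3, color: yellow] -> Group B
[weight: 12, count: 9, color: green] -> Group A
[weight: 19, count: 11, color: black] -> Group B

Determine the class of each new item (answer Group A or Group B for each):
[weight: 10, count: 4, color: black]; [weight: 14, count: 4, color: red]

The distinguishing property — color is green AND count ≥ 3 — holds for all the 'Group A' cases and none of the 'Group B' cases.
[weight: 10, count: 4, color: black]: Group B (color is black, count = 4). [weight: 14, count: 4, color: red]: Group B (color is red, count = 4).

Group B, Group B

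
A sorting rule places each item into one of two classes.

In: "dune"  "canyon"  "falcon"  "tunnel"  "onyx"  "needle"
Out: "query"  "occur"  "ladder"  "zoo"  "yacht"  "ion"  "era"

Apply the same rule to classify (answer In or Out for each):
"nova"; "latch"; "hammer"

The rule appears to be: even length AND contains 'n'.

In, Out, Out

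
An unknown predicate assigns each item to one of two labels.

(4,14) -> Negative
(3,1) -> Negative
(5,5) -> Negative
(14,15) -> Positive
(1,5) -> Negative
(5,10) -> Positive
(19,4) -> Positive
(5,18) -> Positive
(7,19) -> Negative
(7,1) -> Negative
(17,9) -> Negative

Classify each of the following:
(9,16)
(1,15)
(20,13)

Positive, Negative, Positive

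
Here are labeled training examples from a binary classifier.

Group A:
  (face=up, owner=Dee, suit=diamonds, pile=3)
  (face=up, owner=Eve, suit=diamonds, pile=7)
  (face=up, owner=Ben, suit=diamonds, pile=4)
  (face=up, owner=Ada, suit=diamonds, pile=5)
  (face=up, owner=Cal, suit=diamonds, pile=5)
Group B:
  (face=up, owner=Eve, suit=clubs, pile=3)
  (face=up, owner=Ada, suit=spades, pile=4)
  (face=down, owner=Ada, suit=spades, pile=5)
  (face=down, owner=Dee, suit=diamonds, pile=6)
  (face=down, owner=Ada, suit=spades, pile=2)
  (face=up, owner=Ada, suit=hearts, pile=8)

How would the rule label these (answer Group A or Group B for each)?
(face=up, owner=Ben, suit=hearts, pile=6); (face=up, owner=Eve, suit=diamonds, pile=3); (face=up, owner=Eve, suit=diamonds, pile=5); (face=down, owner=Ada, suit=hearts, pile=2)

Group B, Group A, Group A, Group B

The common property of the 'Group A' items is: suit is diamonds AND face is up. No 'Group B' item has it.
(face=up, owner=Ben, suit=hearts, pile=6): suit is hearts, face is up, does not pass → Group B. (face=up, owner=Eve, suit=diamonds, pile=3): suit is diamonds, face is up, matches → Group A. (face=up, owner=Eve, suit=diamonds, pile=5): suit is diamonds, face is up, matches → Group A. (face=down, owner=Ada, suit=hearts, pile=2): suit is hearts, face is down, does not pass → Group B.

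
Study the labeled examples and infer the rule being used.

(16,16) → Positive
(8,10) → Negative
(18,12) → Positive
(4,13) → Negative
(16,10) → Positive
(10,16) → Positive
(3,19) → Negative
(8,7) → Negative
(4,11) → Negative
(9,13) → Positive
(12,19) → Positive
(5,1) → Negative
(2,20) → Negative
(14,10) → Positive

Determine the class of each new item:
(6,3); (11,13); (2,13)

The pattern is that an item is 'Positive' exactly when: first ≥ 9.
(6,3) — first 6, hence Negative.
(11,13) — first 11, hence Positive.
(2,13) — first 2, hence Negative.

Negative, Positive, Negative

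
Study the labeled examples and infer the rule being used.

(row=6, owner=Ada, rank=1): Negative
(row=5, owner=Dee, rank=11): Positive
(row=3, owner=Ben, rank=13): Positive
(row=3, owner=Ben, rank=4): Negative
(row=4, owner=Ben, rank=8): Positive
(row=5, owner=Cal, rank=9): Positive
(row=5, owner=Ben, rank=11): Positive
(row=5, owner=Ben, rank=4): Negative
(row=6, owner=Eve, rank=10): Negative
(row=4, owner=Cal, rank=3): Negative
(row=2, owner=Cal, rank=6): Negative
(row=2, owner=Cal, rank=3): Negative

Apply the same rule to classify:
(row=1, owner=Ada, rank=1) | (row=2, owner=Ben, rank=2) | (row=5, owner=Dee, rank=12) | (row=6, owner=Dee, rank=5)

Negative, Negative, Positive, Negative

The distinguishing property — rank ≥ 8 AND row ≤ 5 — holds for all the 'Positive' cases and none of the 'Negative' cases.
Negative: (row=1, owner=Ada, rank=1), since rank = 1, row = 1.
Negative: (row=2, owner=Ben, rank=2), since rank = 2, row = 2.
Positive: (row=5, owner=Dee, rank=12), since rank = 12, row = 5.
Negative: (row=6, owner=Dee, rank=5), since rank = 5, row = 6.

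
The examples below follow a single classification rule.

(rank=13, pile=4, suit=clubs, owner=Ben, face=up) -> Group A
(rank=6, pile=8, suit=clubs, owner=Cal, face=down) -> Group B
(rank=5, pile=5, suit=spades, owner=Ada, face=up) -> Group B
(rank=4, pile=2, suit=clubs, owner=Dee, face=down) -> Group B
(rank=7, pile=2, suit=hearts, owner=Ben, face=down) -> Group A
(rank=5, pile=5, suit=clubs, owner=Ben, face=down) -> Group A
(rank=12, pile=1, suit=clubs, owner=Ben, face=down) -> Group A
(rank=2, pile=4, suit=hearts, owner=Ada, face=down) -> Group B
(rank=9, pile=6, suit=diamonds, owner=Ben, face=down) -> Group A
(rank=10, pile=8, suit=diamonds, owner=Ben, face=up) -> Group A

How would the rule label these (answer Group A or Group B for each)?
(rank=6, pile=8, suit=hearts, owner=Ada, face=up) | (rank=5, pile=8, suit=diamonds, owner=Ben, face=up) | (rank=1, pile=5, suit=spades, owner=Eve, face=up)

Group B, Group A, Group B

All 'Group A' examples share one property — owner is Ben — and every 'Group B' example lacks it.
(rank=6, pile=8, suit=hearts, owner=Ada, face=up): owner is Ada — fails this test, so Group B. (rank=5, pile=8, suit=diamonds, owner=Ben, face=up): owner is Ben — qualifies, so Group A. (rank=1, pile=5, suit=spades, owner=Eve, face=up): owner is Eve — fails this test, so Group B.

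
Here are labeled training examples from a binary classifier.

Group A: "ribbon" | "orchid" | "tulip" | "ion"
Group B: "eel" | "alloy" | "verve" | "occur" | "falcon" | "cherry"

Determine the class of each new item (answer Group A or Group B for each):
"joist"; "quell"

Group A, Group B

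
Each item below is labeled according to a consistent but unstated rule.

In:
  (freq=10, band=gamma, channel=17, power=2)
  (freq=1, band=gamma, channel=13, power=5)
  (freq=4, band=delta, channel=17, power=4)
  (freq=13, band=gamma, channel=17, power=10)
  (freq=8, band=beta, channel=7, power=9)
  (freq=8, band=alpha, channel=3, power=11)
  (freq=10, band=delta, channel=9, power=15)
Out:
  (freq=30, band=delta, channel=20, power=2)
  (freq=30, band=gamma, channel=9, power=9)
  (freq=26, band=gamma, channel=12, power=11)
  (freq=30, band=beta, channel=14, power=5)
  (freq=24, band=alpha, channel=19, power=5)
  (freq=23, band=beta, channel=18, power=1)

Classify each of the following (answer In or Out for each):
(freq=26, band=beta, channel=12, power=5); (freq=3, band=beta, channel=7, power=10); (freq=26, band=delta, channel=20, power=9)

Rule: freq ≤ 13. This holds for each 'In' example and fails for each 'Out' one.
(freq=26, band=beta, channel=12, power=5) — freq = 26, hence Out.
(freq=3, band=beta, channel=7, power=10) — freq = 3, hence In.
(freq=26, band=delta, channel=20, power=9) — freq = 26, hence Out.

Out, In, Out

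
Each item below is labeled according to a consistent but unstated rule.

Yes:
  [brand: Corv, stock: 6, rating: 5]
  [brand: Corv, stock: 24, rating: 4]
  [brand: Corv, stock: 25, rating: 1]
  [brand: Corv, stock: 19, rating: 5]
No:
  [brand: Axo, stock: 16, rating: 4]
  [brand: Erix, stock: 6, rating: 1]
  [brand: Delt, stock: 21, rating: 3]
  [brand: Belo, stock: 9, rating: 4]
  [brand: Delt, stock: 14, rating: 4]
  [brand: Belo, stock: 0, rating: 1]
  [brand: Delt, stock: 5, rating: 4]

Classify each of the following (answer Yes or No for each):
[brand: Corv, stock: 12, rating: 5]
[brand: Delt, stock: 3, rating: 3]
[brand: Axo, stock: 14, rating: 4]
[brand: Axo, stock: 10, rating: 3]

Rule: brand is Corv. This holds for each 'Yes' example and fails for each 'No' one.

Yes, No, No, No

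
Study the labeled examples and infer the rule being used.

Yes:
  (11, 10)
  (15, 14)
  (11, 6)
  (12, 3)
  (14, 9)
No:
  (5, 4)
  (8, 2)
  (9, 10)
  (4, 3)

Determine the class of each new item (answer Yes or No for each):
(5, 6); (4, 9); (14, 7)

Every 'Yes' example satisfies: first ≥ 10. None of the 'No' examples do.
(5, 6): first 5, fails the rule → No.
(4, 9): first 4, fails the rule → No.
(14, 7): first 14, has this property → Yes.

No, No, Yes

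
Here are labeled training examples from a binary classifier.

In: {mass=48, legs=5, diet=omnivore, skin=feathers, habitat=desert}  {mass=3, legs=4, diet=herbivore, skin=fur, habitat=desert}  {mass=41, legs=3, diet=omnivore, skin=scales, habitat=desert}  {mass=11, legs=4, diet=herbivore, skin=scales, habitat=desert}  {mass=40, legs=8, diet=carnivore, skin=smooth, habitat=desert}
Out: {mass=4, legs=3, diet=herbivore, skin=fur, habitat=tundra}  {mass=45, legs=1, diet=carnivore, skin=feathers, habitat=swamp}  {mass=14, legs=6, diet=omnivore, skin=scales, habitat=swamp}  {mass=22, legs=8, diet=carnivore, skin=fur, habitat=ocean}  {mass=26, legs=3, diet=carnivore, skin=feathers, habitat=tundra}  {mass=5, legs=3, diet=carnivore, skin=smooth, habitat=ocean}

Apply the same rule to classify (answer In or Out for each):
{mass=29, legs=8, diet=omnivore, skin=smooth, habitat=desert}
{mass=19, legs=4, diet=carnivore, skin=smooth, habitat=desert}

In, In

'In' ⟺ habitat is desert.
{mass=29, legs=8, diet=omnivore, skin=smooth, habitat=desert}: In (habitat is desert). {mass=19, legs=4, diet=carnivore, skin=smooth, habitat=desert}: In (habitat is desert).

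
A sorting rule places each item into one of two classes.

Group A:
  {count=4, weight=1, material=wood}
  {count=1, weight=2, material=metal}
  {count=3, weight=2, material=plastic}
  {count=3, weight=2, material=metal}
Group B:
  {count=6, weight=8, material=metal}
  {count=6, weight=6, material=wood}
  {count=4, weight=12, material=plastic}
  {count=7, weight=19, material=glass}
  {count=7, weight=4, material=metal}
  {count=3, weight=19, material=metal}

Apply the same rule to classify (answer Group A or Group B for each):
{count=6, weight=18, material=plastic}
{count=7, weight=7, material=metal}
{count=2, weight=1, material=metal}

The distinguishing property — weight ≤ 2 — holds for all the 'Group A' cases and none of the 'Group B' cases.
{count=6, weight=18, material=plastic} → weight = 18 → Group B. {count=7, weight=7, material=metal} → weight = 7 → Group B. {count=2, weight=1, material=metal} → weight = 1 → Group A.

Group B, Group B, Group A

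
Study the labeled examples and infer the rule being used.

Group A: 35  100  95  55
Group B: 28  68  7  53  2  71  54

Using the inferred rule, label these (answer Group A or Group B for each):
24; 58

All 'Group A' examples share one property — multiple of 5 — and every 'Group B' example lacks it.
24: 24 = 5·4 + 4 — fails this test, so Group B.
58: 58 = 5·11 + 3 — fails this test, so Group B.

Group B, Group B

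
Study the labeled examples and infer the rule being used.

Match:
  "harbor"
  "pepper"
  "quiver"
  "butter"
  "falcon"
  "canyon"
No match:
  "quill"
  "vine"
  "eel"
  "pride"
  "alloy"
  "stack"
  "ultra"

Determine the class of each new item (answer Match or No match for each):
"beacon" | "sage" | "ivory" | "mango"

Match, No match, No match, No match

A rule that fits every label: length 6 — true of each 'Match' example, false of each 'No match' one.
Match: "beacon", since length 6. No match: "sage", since length 4. No match: "ivory", since length 5. No match: "mango", since length 5.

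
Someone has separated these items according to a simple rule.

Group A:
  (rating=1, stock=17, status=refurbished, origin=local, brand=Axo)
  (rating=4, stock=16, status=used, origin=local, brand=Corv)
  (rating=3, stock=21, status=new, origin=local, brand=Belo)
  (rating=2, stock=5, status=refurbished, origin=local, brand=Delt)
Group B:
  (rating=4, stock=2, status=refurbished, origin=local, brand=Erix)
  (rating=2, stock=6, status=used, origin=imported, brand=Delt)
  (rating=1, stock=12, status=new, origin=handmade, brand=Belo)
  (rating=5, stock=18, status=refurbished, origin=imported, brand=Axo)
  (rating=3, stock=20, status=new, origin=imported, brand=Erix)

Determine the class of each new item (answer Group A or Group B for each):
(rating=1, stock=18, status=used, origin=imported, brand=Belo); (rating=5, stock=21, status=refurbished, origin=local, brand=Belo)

The rule appears to be: origin is local AND stock ≥ 5.
(rating=1, stock=18, status=used, origin=imported, brand=Belo) → origin is imported, stock = 18 → Group B. (rating=5, stock=21, status=refurbished, origin=local, brand=Belo) → origin is local, stock = 21 → Group A.

Group B, Group A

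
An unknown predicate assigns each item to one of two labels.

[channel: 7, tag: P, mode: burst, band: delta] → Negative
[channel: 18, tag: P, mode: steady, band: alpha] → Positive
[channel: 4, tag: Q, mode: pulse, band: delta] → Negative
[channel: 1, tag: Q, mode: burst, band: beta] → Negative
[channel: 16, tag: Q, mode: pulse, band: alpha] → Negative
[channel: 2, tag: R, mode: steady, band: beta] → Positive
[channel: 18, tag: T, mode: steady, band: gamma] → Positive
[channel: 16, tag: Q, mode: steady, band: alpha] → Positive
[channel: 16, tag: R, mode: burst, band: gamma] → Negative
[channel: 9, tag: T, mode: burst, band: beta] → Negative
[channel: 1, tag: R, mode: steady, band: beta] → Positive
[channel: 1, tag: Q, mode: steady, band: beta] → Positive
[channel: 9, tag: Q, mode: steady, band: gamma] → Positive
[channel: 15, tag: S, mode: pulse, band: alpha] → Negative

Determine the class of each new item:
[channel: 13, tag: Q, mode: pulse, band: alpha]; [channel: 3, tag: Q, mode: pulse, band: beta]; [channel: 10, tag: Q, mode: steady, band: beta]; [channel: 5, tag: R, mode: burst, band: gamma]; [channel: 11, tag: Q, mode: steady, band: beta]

Negative, Negative, Positive, Negative, Positive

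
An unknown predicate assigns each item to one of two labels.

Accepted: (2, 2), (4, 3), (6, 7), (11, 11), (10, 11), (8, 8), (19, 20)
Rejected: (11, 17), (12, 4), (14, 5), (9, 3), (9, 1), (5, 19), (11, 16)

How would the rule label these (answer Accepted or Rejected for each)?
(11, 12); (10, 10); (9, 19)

The classifier is using: |first − second| ≤ 1.
Accepted: (11, 12), since |11−12| = 1.
Accepted: (10, 10), since |10−10| = 0.
Rejected: (9, 19), since |9−19| = 10.

Accepted, Accepted, Rejected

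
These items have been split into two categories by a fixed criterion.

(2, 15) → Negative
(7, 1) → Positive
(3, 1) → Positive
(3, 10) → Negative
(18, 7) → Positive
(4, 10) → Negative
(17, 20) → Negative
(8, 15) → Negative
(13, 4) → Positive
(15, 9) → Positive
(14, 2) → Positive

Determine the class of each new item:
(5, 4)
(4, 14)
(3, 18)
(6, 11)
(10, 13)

'Positive' ⟺ first > second.

Positive, Negative, Negative, Negative, Negative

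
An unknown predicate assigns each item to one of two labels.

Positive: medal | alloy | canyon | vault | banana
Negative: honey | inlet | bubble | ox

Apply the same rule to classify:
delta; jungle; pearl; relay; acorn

Positive, Negative, Positive, Positive, Positive

The pattern is that an item is 'Positive' exactly when: contains 'a'.
delta: has 'a', qualifies → Positive.
jungle: no 'a', fails this test → Negative.
pearl: has 'a', qualifies → Positive.
relay: has 'a', qualifies → Positive.
acorn: has 'a', qualifies → Positive.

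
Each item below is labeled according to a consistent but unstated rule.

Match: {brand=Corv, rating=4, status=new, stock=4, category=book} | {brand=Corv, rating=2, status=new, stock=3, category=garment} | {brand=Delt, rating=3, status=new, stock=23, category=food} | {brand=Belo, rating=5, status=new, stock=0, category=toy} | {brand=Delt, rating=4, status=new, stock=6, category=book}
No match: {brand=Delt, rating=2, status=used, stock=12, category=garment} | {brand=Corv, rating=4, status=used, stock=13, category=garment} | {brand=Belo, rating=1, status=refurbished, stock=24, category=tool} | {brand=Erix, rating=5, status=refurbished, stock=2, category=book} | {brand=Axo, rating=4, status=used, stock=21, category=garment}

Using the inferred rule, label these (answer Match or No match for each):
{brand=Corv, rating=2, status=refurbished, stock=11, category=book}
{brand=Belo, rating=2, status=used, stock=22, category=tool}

Checking candidate rules against both groups, what survives is: status is new.
{brand=Corv, rating=2, status=refurbished, stock=11, category=book}: No match (status is refurbished).
{brand=Belo, rating=2, status=used, stock=22, category=tool}: No match (status is used).

No match, No match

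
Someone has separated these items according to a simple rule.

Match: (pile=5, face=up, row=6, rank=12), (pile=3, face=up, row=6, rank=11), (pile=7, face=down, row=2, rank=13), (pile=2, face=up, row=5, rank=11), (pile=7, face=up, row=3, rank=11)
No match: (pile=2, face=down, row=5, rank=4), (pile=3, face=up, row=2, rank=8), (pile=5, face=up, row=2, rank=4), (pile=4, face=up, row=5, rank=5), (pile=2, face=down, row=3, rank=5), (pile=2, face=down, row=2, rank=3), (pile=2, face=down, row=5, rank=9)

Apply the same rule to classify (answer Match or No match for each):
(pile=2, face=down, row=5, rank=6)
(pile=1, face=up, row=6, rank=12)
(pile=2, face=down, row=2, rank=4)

No match, Match, No match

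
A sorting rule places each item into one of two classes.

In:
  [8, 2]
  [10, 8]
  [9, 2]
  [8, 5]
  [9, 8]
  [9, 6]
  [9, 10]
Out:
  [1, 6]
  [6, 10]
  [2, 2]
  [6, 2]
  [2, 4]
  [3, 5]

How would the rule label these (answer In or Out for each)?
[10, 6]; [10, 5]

A rule that fits every label: first ≥ 8 — true of each 'In' example, false of each 'Out' one.
In: [10, 6], since first 10. In: [10, 5], since first 10.

In, In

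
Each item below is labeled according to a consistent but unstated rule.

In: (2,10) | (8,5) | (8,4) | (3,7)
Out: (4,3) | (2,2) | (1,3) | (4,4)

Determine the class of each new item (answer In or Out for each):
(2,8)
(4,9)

The classifier is using: sum ≥ 10.

In, In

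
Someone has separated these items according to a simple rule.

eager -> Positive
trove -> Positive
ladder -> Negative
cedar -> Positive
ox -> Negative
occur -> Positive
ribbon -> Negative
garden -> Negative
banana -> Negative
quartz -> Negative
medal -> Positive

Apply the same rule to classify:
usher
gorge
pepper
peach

The simplest hypothesis consistent with all the labels is: odd length.

Positive, Positive, Negative, Positive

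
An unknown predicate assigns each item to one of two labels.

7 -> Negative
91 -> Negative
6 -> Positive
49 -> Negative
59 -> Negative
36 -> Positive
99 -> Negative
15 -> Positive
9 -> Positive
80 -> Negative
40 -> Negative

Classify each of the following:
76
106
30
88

Every 'Positive' example satisfies: multiple of 3 AND at most 36. None of the 'Negative' examples do.
76 — 76 = 3·25 + 1, 76 > 36, hence Negative.
106 — 106 = 3·35 + 1, 106 > 36, hence Negative.
30 — 30 = 3·10, 30 ≤ 36, hence Positive.
88 — 88 = 3·29 + 1, 88 > 36, hence Negative.

Negative, Negative, Positive, Negative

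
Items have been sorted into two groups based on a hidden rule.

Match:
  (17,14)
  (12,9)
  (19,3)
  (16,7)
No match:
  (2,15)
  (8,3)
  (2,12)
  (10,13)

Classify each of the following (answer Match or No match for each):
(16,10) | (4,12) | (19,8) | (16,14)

Match, No match, Match, Match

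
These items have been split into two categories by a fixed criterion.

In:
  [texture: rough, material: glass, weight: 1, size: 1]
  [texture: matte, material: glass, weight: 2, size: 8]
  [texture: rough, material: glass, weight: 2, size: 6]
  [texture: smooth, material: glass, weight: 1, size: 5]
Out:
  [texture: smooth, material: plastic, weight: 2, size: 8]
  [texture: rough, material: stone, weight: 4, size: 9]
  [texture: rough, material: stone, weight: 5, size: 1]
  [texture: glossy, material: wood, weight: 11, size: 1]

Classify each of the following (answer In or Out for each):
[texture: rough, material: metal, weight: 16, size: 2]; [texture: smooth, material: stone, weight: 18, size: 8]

'In' ⟺ material is glass.
[texture: rough, material: metal, weight: 16, size: 2] — material is metal, hence Out.
[texture: smooth, material: stone, weight: 18, size: 8] — material is stone, hence Out.

Out, Out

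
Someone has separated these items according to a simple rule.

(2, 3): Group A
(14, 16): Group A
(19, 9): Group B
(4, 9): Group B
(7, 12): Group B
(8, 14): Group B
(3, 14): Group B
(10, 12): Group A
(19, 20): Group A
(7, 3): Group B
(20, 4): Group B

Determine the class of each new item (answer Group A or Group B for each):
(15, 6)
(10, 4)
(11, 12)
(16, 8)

The distinguishing property — |first − second| ≤ 2 — holds for all the 'Group A' cases and none of the 'Group B' cases.
(15, 6): |15−6| = 9 — doesn't qualify, so Group B.
(10, 4): |10−4| = 6 — doesn't qualify, so Group B.
(11, 12): |11−12| = 1 — qualifies, so Group A.
(16, 8): |16−8| = 8 — doesn't qualify, so Group B.

Group B, Group B, Group A, Group B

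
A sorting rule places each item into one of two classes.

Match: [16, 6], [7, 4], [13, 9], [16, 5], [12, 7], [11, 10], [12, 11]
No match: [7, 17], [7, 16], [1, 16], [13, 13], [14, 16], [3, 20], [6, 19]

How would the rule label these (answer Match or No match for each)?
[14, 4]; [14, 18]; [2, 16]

Match, No match, No match

Every 'Match' example satisfies: first > second. None of the 'No match' examples do.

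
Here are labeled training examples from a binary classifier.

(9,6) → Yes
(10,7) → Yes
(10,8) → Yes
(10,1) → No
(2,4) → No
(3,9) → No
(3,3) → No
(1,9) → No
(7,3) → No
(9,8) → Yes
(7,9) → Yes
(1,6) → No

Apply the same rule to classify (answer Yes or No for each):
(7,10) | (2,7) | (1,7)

'Yes' ⟺ sum ≥ 15.
(7,10) → 7+10 = 17 → Yes. (2,7) → 2+7 = 9 → No. (1,7) → 1+7 = 8 → No.

Yes, No, No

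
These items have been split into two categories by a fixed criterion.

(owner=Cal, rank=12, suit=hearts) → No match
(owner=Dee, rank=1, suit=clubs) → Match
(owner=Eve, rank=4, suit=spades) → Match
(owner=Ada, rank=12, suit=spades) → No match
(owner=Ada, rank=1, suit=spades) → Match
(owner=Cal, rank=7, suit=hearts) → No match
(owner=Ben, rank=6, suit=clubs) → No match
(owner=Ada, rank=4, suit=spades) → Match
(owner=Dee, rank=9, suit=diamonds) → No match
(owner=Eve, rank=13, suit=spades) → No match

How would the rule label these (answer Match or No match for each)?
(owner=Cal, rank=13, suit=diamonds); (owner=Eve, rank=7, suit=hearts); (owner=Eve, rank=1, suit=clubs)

The classifier is using: rank ≤ 4.
(owner=Cal, rank=13, suit=diamonds) → rank = 13 → No match. (owner=Eve, rank=7, suit=hearts) → rank = 7 → No match. (owner=Eve, rank=1, suit=clubs) → rank = 1 → Match.

No match, No match, Match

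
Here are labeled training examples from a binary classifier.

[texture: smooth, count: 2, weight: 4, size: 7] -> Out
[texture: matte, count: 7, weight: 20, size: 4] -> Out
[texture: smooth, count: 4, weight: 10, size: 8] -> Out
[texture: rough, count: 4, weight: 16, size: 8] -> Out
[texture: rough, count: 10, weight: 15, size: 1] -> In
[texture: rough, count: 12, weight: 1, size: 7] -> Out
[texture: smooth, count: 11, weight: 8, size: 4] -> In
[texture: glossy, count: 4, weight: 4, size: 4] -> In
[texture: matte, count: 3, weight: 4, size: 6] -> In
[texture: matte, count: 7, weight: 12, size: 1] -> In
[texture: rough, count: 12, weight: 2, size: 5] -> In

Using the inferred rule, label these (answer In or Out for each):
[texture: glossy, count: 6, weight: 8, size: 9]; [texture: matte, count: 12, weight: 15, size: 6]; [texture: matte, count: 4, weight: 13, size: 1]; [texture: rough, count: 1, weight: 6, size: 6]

The simplest hypothesis consistent with all the labels is: weight ≤ 15 AND size ≤ 6.

Out, In, In, In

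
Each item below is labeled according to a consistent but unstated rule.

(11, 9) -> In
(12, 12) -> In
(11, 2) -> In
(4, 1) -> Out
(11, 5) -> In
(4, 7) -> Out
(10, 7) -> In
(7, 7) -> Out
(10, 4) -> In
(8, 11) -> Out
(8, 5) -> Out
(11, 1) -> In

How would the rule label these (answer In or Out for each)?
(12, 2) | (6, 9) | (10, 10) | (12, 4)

In, Out, In, In

The classifier is using: first ≥ 9.
(12, 2) → first 12 → In.
(6, 9) → first 6 → Out.
(10, 10) → first 10 → In.
(12, 4) → first 12 → In.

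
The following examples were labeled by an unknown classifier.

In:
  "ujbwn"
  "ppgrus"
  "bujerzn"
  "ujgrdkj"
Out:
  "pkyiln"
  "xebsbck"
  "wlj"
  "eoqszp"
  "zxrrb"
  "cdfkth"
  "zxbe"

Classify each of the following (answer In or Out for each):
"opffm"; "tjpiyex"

Out, Out

The classifier is using: contains 'u'.
"opffm": Out (no 'u'). "tjpiyex": Out (no 'u').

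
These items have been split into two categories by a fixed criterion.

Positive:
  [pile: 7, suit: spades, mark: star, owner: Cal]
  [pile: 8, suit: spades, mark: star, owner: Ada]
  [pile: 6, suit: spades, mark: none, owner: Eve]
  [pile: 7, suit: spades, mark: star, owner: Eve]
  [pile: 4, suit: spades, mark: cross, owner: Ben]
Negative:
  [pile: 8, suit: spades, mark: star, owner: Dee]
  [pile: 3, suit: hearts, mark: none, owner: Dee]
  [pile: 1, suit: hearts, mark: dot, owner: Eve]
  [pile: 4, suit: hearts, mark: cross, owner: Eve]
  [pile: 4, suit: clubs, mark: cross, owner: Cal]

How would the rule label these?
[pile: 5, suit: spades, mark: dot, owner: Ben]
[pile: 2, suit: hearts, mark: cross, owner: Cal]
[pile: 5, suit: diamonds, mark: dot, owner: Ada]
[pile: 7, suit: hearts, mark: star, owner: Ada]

Positive, Negative, Negative, Negative

The classifier is using: suit is spades AND owner is not Dee.
[pile: 5, suit: spades, mark: dot, owner: Ben]: suit is spades, owner is Ben, fits → Positive.
[pile: 2, suit: hearts, mark: cross, owner: Cal]: suit is hearts, owner is Cal, does not pass → Negative.
[pile: 5, suit: diamonds, mark: dot, owner: Ada]: suit is diamonds, owner is Ada, does not pass → Negative.
[pile: 7, suit: hearts, mark: star, owner: Ada]: suit is hearts, owner is Ada, does not pass → Negative.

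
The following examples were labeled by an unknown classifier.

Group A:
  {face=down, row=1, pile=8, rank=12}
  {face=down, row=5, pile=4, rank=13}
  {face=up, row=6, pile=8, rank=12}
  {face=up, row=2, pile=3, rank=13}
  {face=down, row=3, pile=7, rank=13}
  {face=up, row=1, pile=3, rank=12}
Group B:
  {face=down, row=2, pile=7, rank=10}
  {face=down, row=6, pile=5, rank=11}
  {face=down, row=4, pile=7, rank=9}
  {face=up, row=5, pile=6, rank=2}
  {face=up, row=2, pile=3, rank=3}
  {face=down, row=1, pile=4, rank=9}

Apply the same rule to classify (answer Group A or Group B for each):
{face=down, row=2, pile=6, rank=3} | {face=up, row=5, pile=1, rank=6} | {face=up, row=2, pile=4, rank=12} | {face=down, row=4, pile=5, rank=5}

Group B, Group B, Group A, Group B

Every 'Group A' example satisfies: rank ≥ 12. None of the 'Group B' examples do.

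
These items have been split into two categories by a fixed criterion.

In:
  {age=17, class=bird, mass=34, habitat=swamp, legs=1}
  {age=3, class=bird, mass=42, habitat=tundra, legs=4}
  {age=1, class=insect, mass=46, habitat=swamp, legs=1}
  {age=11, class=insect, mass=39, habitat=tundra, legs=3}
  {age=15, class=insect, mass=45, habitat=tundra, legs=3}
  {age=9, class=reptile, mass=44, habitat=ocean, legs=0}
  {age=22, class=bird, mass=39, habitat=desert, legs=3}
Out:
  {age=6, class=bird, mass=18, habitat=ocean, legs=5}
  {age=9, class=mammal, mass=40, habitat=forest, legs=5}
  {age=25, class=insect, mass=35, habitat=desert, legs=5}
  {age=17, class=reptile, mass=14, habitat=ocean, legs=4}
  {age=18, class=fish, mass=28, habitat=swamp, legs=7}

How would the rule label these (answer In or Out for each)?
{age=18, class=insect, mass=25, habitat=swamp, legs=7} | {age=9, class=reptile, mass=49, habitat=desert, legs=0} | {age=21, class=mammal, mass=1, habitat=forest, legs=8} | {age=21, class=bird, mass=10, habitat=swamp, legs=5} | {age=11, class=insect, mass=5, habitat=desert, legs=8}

Out, In, Out, Out, Out

The pattern is that an item is 'In' exactly when: mass ≥ 18 AND legs ≤ 4.
{age=18, class=insect, mass=25, habitat=swamp, legs=7} — mass = 25, legs = 7, hence Out. {age=9, class=reptile, mass=49, habitat=desert, legs=0} — mass = 49, legs = 0, hence In. {age=21, class=mammal, mass=1, habitat=forest, legs=8} — mass = 1, legs = 8, hence Out. {age=21, class=bird, mass=10, habitat=swamp, legs=5} — mass = 10, legs = 5, hence Out. {age=11, class=insect, mass=5, habitat=desert, legs=8} — mass = 5, legs = 8, hence Out.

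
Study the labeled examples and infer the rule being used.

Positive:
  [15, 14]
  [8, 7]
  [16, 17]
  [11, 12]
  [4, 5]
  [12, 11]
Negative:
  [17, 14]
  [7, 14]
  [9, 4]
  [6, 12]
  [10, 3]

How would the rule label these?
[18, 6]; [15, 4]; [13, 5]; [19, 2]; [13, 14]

The pattern is that an item is 'Positive' exactly when: |first − second| ≤ 1.
[18, 6]: Negative (|18−6| = 12). [15, 4]: Negative (|15−4| = 11). [13, 5]: Negative (|13−5| = 8). [19, 2]: Negative (|19−2| = 17). [13, 14]: Positive (|13−14| = 1).

Negative, Negative, Negative, Negative, Positive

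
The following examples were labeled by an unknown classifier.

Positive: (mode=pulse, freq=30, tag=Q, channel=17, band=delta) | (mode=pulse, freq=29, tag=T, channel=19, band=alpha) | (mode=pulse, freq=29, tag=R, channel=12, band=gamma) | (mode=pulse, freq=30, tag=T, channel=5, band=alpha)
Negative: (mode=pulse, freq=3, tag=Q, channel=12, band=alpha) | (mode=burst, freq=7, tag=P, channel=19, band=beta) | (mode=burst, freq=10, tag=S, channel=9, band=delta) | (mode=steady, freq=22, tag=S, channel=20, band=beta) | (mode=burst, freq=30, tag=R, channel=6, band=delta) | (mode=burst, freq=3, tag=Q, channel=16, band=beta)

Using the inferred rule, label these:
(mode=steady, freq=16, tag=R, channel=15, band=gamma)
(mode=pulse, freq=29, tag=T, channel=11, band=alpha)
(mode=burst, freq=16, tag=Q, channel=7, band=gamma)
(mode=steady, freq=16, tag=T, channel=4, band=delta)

Every 'Positive' example satisfies: mode is pulse AND freq ≥ 7. None of the 'Negative' examples do.

Negative, Positive, Negative, Negative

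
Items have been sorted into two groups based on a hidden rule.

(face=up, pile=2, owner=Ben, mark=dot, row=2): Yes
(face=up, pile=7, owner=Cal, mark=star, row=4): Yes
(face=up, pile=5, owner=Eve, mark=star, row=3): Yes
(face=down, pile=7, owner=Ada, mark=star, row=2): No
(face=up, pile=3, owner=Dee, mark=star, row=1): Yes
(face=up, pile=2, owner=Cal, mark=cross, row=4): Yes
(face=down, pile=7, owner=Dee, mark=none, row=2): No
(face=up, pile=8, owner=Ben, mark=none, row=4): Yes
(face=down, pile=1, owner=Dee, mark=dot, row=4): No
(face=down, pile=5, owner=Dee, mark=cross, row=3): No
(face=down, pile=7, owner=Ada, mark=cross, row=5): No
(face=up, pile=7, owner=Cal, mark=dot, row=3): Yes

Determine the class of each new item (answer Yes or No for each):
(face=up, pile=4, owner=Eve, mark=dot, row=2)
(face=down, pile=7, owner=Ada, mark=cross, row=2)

Yes, No

Checking candidate rules against both groups, what survives is: face is up.
(face=up, pile=4, owner=Eve, mark=dot, row=2): face is up, satisfies this → Yes.
(face=down, pile=7, owner=Ada, mark=cross, row=2): face is down, does not fit → No.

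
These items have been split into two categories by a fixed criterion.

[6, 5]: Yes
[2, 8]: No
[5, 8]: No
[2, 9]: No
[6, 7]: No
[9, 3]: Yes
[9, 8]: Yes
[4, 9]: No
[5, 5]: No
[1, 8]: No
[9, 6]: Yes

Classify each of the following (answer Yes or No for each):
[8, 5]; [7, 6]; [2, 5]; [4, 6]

The classifier is using: first > second.
[8, 5] → 8 > 5 → Yes. [7, 6] → 7 > 6 → Yes. [2, 5] → 2 < 5 → No. [4, 6] → 4 < 6 → No.

Yes, Yes, No, No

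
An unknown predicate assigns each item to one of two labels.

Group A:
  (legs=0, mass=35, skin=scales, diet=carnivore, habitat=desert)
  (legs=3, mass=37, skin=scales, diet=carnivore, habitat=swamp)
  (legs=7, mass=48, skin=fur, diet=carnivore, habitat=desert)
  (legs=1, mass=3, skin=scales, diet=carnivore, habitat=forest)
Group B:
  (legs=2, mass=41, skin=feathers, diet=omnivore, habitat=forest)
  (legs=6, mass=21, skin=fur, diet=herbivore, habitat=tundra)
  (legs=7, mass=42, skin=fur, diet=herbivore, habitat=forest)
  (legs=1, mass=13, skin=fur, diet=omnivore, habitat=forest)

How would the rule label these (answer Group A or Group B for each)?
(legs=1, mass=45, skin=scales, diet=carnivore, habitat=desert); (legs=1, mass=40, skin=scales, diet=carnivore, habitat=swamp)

Every 'Group A' example satisfies: diet is carnivore. None of the 'Group B' examples do.

Group A, Group A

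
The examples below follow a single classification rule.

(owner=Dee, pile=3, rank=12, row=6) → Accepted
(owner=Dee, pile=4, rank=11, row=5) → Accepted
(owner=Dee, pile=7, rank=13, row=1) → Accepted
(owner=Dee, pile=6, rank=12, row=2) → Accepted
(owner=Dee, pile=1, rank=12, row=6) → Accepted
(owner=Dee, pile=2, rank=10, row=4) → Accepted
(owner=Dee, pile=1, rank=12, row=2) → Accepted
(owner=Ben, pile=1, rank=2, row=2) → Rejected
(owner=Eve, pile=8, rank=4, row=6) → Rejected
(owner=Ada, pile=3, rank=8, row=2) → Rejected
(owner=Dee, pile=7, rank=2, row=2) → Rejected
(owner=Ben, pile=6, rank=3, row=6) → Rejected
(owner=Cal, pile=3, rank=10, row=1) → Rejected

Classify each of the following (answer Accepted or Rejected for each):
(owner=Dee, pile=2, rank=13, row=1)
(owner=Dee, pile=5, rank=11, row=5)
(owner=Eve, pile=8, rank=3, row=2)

Accepted, Accepted, Rejected

The distinguishing property — owner is Dee AND rank ≥ 3 — holds for all the 'Accepted' cases and none of the 'Rejected' cases.
Accepted: (owner=Dee, pile=2, rank=13, row=1), since owner is Dee, rank = 13.
Accepted: (owner=Dee, pile=5, rank=11, row=5), since owner is Dee, rank = 11.
Rejected: (owner=Eve, pile=8, rank=3, row=2), since owner is Eve, rank = 3.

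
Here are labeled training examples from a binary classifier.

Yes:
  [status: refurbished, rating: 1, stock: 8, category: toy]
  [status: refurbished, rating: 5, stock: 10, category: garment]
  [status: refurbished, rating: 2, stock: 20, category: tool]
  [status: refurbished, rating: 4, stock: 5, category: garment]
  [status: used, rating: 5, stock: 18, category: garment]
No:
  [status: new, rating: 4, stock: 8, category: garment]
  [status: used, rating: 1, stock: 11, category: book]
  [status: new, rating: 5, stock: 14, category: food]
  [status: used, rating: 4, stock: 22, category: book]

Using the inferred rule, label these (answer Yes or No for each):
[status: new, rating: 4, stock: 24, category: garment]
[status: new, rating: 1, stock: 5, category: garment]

The pattern is that an item is 'Yes' exactly when: status is refurbished OR stock = 18.
[status: new, rating: 4, stock: 24, category: garment] → status is new, stock = 24 → No.
[status: new, rating: 1, stock: 5, category: garment] → status is new, stock = 5 → No.

No, No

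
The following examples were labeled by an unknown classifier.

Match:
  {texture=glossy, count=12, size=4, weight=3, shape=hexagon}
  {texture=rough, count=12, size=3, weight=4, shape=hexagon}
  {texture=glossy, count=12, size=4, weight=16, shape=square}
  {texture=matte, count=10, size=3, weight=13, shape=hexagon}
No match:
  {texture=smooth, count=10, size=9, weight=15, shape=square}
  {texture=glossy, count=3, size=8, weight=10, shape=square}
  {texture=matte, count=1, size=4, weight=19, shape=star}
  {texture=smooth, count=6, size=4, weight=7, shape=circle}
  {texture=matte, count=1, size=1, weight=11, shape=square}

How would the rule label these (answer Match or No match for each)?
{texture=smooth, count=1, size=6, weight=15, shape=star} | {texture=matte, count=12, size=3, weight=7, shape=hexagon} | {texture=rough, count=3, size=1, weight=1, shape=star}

The pattern is that an item is 'Match' exactly when: count ≥ 10 AND size ≤ 4.
{texture=smooth, count=1, size=6, weight=15, shape=star}: No match (count = 1, size = 6).
{texture=matte, count=12, size=3, weight=7, shape=hexagon}: Match (count = 12, size = 3).
{texture=rough, count=3, size=1, weight=1, shape=star}: No match (count = 3, size = 1).

No match, Match, No match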